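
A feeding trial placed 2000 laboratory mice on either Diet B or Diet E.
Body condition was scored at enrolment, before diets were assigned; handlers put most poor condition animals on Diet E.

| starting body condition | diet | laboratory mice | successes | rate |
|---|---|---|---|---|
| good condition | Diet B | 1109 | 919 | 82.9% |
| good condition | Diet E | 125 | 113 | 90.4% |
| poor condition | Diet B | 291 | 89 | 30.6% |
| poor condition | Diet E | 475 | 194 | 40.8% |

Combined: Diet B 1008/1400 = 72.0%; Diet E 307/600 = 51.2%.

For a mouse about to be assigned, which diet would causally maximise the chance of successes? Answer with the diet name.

Diet E

Starting body condition differs across diets for reasons unrelated to any effect of the diet itself, and it separately predicts the outcome — a classic confounder. We must compare within starting body condition levels.
Within each level — good condition: 82.9% vs 90.4%; poor condition: 30.6% vs 40.8% — Diet E is higher every time.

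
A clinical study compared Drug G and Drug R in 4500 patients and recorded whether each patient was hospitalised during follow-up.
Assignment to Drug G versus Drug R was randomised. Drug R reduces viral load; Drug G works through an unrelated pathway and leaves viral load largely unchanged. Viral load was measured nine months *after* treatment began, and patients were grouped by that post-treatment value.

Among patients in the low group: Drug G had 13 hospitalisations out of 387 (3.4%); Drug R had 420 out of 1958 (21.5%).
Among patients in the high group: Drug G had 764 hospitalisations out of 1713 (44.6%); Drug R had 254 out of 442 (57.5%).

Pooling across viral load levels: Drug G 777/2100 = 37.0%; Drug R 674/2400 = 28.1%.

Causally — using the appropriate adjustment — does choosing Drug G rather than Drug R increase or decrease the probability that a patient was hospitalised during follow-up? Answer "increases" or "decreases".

increases

Viral load here is a post-treatment variable shaped by the drug; conditioning on it would introduce bias rather than remove it. The overall comparison is the causal one.
Pooled: Drug G 37.0% vs Drug R 28.1%; Drug R is lower overall.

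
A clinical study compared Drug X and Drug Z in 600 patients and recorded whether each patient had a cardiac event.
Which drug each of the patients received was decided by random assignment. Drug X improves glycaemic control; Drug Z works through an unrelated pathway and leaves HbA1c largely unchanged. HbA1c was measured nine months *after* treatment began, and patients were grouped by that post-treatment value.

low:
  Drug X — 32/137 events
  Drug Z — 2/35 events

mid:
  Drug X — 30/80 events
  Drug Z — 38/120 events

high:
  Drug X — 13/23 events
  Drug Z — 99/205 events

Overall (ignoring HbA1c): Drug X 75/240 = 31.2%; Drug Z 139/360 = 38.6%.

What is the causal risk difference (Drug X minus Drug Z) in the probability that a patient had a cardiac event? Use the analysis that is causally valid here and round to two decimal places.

The HbA1c-specific comparison favours Drug Z throughout, but the pooled figures favour Drug X. The question is whether to condition on HbA1c.
HbA1c is downstream of the drug. One should not condition on a consequence of treatment, so the overall rates are the right comparison.
The causal difference is the pooled difference: 0.312 − 0.386 = -0.074.

-0.07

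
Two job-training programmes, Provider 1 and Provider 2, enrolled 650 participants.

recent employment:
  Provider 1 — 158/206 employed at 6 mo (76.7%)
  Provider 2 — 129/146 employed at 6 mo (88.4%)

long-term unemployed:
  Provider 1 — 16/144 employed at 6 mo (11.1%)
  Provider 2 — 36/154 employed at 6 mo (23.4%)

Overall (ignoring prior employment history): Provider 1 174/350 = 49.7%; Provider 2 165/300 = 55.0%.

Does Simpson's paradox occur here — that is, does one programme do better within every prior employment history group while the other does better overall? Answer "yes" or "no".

no

Within each prior employment history level (recent employment 76.7% vs 88.4%; long-term unemployed 11.1% vs 23.4%), Provider 2 has the higher rate every time. Pooled: 49.7% vs 55.0% — Provider 2 has the higher rate overall. They agree.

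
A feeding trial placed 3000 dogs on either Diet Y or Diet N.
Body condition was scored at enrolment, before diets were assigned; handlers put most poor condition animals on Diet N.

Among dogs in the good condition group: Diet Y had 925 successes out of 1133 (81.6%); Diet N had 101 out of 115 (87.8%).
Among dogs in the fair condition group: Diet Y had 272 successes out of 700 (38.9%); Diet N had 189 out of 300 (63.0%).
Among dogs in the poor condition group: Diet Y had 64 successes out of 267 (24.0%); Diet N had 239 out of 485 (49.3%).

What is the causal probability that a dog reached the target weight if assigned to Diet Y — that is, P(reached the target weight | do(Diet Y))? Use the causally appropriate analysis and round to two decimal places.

0.53

Starting body condition is set before the diet has any effect — it is not caused by the diet — and it independently drives the outcome. That makes it a confounder, so the causal comparison is within starting body condition levels.
Standardising Diet Y to the population starting body condition mix: 0.416·925/1133 + 0.333·272/700 + 0.251·64/267 = 0.529.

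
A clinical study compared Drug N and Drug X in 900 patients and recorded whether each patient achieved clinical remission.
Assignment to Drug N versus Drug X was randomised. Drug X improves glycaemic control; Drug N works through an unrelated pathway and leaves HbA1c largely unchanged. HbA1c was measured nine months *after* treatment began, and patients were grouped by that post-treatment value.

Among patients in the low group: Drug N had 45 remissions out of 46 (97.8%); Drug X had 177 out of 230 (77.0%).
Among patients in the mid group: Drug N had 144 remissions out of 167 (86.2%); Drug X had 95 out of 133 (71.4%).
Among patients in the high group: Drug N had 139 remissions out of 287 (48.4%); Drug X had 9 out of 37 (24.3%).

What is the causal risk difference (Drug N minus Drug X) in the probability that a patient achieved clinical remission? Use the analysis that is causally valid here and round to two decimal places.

-0.05

The stratified and pooled comparisons disagree (Drug N wins within each HbA1c; Drug X wins overall), so the answer turns on the causal role of HbA1c.
The distribution of HbA1c is itself part of what the drug does — it is an intermediate outcome. Holding it fixed would remove that part of the effect; the total effect is the pooled difference.
The causal difference is the pooled difference: 0.656 − 0.703 = -0.046.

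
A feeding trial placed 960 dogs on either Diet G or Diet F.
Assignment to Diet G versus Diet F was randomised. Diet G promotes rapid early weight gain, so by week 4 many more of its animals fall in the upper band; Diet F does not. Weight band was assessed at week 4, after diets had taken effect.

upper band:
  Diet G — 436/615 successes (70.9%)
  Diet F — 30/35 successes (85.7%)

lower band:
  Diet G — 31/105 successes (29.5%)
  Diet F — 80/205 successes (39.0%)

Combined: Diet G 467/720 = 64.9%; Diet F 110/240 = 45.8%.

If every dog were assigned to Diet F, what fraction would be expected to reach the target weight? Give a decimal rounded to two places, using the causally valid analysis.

0.46

The stratified and pooled comparisons disagree (Diet F wins within each week-4 weight band; Diet G wins overall), so the answer turns on the causal role of week-4 weight band.
Because the diet influences week-4 weight band, week-4 weight band is a post-treatment mediator, not a confounder. Stratifying on it would bias the estimate; the causal effect is the crude pooled difference.
So P(outcome | do(Diet F)) is just the pooled rate for Diet F: 110/240 = 0.458.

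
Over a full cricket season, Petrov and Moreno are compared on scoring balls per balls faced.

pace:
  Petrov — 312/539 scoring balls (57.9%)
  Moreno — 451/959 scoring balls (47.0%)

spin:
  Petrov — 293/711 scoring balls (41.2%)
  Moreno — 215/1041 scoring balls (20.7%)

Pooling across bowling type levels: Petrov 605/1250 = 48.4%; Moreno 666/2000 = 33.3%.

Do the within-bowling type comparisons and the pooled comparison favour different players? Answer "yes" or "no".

Within each bowling type level (pace 57.9% vs 47.0%; spin 41.2% vs 20.7%), Petrov has the higher rate every time. Pooled: 48.4% vs 33.3% — Petrov has the higher rate overall. They agree.

no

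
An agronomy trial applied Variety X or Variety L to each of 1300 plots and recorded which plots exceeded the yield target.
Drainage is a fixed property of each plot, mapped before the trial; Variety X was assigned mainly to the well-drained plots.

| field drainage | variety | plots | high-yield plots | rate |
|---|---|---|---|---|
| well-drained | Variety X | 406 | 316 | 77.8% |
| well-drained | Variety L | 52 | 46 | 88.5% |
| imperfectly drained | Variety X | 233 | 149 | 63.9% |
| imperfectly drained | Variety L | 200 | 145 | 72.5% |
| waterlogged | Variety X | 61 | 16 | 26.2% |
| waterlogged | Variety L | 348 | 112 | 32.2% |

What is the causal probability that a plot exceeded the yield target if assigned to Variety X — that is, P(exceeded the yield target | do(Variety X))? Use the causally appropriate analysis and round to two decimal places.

0.57

Field drainage differs across varietys for reasons unrelated to any effect of the variety itself, and it separately predicts the outcome — a classic confounder. We must compare within field drainage levels.
Standardising Variety X to the population field drainage mix: 0.352·316/406 + 0.333·149/233 + 0.315·16/61 = 0.570.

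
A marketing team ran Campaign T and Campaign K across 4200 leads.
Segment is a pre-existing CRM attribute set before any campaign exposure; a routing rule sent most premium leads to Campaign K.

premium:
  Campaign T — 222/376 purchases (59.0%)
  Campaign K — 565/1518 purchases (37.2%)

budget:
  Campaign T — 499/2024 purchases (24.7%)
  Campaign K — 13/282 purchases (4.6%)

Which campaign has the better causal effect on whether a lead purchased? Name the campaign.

Within every customer segment level Campaign T has the higher rate, yet pooled Campaign K does — Simpson's reversal.
Since customer segment is a pre-existing factor (not a product of the campaign) and it affects the outcome on its own, it is a confounder. The stratified rates, not the pooled rate, identify the causal effect.
Within each level — premium: 59.0% vs 37.2%; budget: 24.7% vs 4.6% — Campaign T is higher every time.

Campaign T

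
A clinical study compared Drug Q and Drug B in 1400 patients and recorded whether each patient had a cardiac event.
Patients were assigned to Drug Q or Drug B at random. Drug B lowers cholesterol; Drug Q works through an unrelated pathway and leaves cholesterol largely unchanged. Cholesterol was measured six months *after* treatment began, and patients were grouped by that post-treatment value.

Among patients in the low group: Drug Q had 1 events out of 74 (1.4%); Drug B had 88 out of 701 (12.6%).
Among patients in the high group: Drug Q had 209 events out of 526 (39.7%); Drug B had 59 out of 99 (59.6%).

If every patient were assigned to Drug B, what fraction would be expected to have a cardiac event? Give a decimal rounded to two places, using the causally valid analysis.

Because the drug influences cholesterol, cholesterol is a post-treatment mediator, not a confounder. Stratifying on it would bias the estimate; the causal effect is the crude pooled difference.
So P(outcome | do(Drug B)) is just the pooled rate for Drug B: 147/800 = 0.184.

0.18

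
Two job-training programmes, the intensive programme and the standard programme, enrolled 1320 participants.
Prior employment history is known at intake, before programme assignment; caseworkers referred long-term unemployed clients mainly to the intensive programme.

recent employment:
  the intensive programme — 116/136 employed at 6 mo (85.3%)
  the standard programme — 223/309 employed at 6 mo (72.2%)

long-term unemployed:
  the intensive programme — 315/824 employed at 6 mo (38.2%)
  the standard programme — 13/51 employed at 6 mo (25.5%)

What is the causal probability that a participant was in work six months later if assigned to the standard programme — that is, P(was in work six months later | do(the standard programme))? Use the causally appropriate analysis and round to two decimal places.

Prior employment history differs across programmes for reasons unrelated to any effect of the programme itself, and it separately predicts the outcome — a classic confounder. We must compare within prior employment history levels.
Standardising the standard programme to the population prior employment history mix: 0.337·223/309 + 0.663·13/51 = 0.412.

0.41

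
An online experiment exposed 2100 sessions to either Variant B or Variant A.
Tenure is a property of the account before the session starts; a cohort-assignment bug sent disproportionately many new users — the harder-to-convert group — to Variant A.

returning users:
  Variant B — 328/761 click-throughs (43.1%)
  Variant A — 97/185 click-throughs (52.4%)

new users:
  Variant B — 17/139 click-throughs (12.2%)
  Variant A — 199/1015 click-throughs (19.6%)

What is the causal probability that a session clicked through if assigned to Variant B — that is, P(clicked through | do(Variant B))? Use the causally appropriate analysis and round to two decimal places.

Nothing the variant does changes user tenure; the imbalance is an allocation artefact. With user tenure also predicting the outcome, the pooled figure is confounded, and the within-stratum comparison is the causal one.
Standardising Variant B to the population user tenure mix: 0.450·328/761 + 0.550·17/139 = 0.261.

0.26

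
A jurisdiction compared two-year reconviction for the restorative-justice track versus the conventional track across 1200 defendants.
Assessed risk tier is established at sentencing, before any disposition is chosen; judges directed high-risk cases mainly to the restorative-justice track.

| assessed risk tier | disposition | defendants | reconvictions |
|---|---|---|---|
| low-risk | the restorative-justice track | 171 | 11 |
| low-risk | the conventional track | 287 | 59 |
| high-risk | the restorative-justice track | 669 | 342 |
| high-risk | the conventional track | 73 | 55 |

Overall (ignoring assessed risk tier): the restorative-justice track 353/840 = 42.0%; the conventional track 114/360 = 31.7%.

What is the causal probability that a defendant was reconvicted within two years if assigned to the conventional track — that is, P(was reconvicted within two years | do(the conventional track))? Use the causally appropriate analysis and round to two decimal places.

Since assessed risk tier is a pre-existing factor (not a product of the disposition) and it affects the outcome on its own, it is a confounder. The stratified rates, not the pooled rate, identify the causal effect.
Standardising the conventional track to the population assessed risk tier mix: 0.382·59/287 + 0.618·55/73 = 0.544.

0.54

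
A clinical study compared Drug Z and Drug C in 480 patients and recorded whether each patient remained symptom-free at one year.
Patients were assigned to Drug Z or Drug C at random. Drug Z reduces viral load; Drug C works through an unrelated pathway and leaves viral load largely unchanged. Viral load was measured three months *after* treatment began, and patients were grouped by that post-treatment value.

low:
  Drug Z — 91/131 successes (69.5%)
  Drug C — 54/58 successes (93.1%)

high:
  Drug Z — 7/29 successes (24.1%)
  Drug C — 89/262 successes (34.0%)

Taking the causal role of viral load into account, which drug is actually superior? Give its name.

Drug Z

The viral load-specific comparison favours Drug C throughout, but the pooled figures favour Drug Z. The question is whether to condition on viral load.
Viral load here is a post-treatment variable shaped by the drug; conditioning on it would introduce bias rather than remove it. The overall comparison is the causal one.
Pooled: Drug Z 61.3% vs Drug C 44.7%; Drug Z is higher overall.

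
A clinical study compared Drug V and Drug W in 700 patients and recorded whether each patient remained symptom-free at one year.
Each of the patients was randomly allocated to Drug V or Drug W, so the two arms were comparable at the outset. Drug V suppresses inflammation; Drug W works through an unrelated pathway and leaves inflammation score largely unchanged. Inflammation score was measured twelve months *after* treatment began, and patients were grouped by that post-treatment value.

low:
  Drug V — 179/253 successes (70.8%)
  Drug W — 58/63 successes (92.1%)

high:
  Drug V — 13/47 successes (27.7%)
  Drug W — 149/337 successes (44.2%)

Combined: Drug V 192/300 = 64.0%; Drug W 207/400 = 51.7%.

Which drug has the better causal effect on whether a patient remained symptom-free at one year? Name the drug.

Inflammation score lies on the pathway drug → inflammation score → outcome, so adjusting for it blocks the indirect effect. For the total causal effect of drug, use the unadjusted pooled rates.
Pooled: Drug V 64.0% vs Drug W 51.7%; Drug V is higher overall.

Drug V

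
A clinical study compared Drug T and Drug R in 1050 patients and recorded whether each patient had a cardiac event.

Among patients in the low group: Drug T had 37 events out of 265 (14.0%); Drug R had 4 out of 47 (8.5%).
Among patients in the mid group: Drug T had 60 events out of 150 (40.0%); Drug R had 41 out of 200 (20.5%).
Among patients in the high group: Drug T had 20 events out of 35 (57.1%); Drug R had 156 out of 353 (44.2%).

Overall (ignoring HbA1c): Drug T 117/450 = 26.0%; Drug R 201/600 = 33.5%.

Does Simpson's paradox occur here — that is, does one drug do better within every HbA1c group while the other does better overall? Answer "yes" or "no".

yes

Within each HbA1c level (low 14.0% vs 8.5%; mid 40.0% vs 20.5%; high 57.1% vs 44.2%), Drug R has the lower rate every time. Pooled: 26.0% vs 33.5% — Drug T has the lower rate overall. The two comparisons disagree.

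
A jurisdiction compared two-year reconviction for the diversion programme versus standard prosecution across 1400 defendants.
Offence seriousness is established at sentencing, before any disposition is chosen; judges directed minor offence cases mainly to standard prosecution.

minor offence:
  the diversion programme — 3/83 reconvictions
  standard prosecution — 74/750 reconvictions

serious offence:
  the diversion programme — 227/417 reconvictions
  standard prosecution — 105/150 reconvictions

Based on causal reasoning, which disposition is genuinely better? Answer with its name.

the diversion programme

Offence seriousness differs across dispositions for reasons unrelated to any effect of the disposition itself, and it separately predicts the outcome — a classic confounder. We must compare within offence seriousness levels.
Within each level — minor offence: 3.6% vs 9.9%; serious offence: 54.4% vs 70.0% — the diversion programme is lower every time.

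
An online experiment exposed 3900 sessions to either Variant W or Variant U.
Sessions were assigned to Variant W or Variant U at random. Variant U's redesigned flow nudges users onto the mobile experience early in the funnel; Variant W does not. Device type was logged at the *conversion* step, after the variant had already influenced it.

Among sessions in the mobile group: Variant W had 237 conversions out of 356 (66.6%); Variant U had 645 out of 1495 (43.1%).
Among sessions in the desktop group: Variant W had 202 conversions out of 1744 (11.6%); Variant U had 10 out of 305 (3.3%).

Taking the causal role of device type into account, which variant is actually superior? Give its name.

Variant U

Device type lies on the pathway variant → device type → outcome, so adjusting for it blocks the indirect effect. For the total causal effect of variant, use the unadjusted pooled rates.
Pooled: Variant W 20.9% vs Variant U 36.4%; Variant U is higher overall.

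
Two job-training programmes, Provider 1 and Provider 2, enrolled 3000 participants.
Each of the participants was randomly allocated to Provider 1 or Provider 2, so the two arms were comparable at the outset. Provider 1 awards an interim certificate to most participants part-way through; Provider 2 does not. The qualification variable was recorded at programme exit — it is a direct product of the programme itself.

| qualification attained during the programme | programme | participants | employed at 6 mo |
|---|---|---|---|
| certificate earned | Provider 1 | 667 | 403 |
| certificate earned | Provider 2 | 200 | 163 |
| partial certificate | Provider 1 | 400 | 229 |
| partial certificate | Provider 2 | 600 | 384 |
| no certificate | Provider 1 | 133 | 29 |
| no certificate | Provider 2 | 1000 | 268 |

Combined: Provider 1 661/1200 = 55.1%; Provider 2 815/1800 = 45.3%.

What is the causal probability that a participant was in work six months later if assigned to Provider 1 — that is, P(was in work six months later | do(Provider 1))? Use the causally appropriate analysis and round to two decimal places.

Qualification attained during the programme lies on the pathway programme → qualification attained during the programme → outcome, so adjusting for it blocks the indirect effect. For the total causal effect of programme, use the unadjusted pooled rates.
So P(outcome | do(Provider 1)) is just the pooled rate for Provider 1: 661/1200 = 0.551.

0.55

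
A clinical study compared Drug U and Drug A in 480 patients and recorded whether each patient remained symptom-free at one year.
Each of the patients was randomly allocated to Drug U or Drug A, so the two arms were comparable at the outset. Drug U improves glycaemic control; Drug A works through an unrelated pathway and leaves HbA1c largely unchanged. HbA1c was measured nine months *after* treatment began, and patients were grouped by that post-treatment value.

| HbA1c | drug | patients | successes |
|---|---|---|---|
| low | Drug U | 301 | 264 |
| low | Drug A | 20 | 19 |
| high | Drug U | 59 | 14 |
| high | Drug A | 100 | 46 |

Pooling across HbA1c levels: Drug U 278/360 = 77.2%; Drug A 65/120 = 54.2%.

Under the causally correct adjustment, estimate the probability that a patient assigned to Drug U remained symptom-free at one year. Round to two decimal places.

0.77

The HbA1c-specific comparison favours Drug A throughout, but the pooled figures favour Drug U. The question is whether to condition on HbA1c.
Stratifying would compare drugs among patients the drugs themselves sorted into HbA1c groups — a form of selection on an intermediate. The unconditioned pooled rates give the total causal effect.
So P(outcome | do(Drug U)) is just the pooled rate for Drug U: 278/360 = 0.772.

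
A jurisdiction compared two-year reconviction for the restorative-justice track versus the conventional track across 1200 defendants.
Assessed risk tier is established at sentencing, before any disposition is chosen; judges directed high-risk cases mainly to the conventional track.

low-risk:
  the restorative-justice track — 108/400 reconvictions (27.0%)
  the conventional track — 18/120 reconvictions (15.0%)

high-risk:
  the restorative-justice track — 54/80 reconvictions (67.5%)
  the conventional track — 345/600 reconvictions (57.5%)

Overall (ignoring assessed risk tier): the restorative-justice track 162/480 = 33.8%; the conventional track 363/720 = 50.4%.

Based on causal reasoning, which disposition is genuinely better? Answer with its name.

the conventional track

Within every assessed risk tier level the conventional track has the lower rate, yet pooled the restorative-justice track does — Simpson's reversal.
Here assessed risk tier is a common cause — it drives both which disposition a case falls under and the outcome. The crude comparison mixes populations; the stratum-specific rates are the causally relevant ones.
Within each level — low-risk: 27.0% vs 15.0%; high-risk: 67.5% vs 57.5% — the conventional track is lower every time.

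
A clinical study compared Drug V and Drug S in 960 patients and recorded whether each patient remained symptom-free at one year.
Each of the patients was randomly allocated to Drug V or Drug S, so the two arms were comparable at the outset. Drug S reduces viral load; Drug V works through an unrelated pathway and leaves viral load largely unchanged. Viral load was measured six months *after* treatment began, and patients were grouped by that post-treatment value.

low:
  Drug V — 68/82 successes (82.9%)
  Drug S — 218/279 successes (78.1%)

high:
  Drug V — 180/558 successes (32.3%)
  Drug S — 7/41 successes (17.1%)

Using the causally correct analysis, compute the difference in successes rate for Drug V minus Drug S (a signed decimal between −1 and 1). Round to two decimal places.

-0.32

The distribution of viral load is itself part of what the drug does — it is an intermediate outcome. Holding it fixed would remove that part of the effect; the total effect is the pooled difference.
The causal difference is the pooled difference: 0.388 − 0.703 = -0.316.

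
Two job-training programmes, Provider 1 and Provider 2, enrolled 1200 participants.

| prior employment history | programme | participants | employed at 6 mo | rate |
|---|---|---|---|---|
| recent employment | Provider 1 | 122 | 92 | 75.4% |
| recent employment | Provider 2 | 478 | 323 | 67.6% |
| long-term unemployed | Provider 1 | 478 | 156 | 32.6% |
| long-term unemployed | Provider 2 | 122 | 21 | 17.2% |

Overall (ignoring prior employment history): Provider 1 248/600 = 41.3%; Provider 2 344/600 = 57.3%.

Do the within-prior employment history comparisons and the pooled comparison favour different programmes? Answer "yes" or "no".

Within each prior employment history level (recent employment 75.4% vs 67.6%; long-term unemployed 32.6% vs 17.2%), Provider 1 has the higher rate every time. Pooled: 41.3% vs 57.3% — Provider 2 has the higher rate overall. The two comparisons disagree.

yes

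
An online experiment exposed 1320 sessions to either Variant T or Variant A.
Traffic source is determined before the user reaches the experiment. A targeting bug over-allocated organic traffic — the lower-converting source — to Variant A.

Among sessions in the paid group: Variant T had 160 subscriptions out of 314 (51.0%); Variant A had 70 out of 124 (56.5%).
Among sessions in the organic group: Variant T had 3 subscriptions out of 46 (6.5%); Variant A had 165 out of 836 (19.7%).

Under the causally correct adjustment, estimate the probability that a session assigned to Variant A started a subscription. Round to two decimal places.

0.32

Traffic source differs across variants for reasons unrelated to any effect of the variant itself, and it separately predicts the outcome — a classic confounder. We must compare within traffic source levels.
Standardising Variant A to the population traffic source mix: 0.332·70/124 + 0.668·165/836 = 0.319.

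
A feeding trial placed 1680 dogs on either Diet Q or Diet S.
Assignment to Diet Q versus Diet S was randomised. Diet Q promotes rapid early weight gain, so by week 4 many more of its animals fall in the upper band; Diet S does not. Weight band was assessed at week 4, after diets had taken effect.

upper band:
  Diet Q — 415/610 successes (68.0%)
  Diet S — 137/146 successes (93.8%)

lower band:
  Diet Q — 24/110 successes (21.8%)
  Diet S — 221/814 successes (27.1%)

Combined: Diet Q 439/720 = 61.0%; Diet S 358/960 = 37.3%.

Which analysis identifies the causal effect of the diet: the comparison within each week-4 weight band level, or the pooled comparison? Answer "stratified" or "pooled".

The week-4 weight band-specific comparison favours Diet S throughout, but the pooled figures favour Diet Q. The question is whether to condition on week-4 weight band.
Stratifying would compare diets among dogs the diets themselves sorted into week-4 weight band groups — a form of selection on an intermediate. The unconditioned pooled rates give the total causal effect.
Pooled: Diet Q 61.0% vs Diet S 37.3%; Diet Q is higher overall.

pooled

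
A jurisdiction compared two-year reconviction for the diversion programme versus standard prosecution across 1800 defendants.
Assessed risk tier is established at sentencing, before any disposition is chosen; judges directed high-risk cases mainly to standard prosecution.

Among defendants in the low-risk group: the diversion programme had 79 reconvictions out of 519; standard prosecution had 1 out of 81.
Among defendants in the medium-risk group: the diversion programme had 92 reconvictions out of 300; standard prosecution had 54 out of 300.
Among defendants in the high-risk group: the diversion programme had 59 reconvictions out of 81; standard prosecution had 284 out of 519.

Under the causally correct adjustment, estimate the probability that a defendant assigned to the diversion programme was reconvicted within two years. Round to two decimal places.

Within every assessed risk tier level standard prosecution has the lower rate, yet pooled the diversion programme does — Simpson's reversal.
Since assessed risk tier is a pre-existing factor (not a product of the disposition) and it affects the outcome on its own, it is a confounder. The stratified rates, not the pooled rate, identify the causal effect.
Standardising the diversion programme to the population assessed risk tier mix: 0.333·79/519 + 0.333·92/300 + 0.333·59/81 = 0.396.

0.40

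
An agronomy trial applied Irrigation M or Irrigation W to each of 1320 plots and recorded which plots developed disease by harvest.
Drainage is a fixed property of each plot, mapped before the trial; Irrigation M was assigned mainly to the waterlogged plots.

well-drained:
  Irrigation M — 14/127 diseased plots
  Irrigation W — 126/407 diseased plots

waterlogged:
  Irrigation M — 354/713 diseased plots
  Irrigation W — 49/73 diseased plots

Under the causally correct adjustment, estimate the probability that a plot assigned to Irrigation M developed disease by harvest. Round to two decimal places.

The stratified and pooled comparisons disagree (Irrigation M wins within each field drainage; Irrigation W wins overall), so the answer turns on the causal role of field drainage.
Field drainage differs across irrigations for reasons unrelated to any effect of the irrigation itself, and it separately predicts the outcome — a classic confounder. We must compare within field drainage levels.
Standardising Irrigation M to the population field drainage mix: 0.405·14/127 + 0.595·354/713 = 0.340.

0.34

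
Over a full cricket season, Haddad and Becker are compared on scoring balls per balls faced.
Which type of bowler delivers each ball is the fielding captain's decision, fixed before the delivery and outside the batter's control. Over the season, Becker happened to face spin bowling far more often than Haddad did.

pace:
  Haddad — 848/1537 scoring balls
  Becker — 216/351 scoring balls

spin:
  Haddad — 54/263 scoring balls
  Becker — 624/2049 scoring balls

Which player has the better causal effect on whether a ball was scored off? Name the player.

The bowling type-specific comparison favours Becker throughout, but the pooled figures favour Haddad. The question is whether to condition on bowling type.
Here bowling type is a common cause — it drives both which player a case falls under and the outcome. The crude comparison mixes populations; the stratum-specific rates are the causally relevant ones.
Within each level — pace: 55.2% vs 61.5%; spin: 20.5% vs 30.5% — Becker is higher every time.

Becker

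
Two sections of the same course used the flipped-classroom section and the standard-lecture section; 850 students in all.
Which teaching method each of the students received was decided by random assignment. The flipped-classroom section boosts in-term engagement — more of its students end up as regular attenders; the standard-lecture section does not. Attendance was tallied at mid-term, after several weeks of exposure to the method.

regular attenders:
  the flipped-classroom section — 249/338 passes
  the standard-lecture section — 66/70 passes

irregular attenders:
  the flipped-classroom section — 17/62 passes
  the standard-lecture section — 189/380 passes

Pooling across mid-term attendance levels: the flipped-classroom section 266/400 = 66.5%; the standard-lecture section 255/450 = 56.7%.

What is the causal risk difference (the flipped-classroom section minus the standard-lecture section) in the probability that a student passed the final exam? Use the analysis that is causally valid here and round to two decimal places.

Mid-term attendance here is a post-treatment variable shaped by the teaching method; conditioning on it would introduce bias rather than remove it. The overall comparison is the causal one.
The causal difference is the pooled difference: 0.665 − 0.567 = +0.098.

+0.10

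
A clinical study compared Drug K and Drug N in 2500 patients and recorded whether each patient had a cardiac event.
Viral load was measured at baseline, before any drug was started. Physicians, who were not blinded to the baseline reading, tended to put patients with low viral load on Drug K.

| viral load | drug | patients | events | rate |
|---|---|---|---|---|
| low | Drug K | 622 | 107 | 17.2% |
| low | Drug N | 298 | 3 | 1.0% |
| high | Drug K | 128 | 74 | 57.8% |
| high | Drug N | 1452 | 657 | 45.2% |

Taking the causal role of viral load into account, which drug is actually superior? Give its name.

Drug N

Since viral load is a pre-existing factor (not a product of the drug) and it affects the outcome on its own, it is a confounder. The stratified rates, not the pooled rate, identify the causal effect.
Within each level — low: 17.2% vs 1.0%; high: 57.8% vs 45.2% — Drug N is lower every time.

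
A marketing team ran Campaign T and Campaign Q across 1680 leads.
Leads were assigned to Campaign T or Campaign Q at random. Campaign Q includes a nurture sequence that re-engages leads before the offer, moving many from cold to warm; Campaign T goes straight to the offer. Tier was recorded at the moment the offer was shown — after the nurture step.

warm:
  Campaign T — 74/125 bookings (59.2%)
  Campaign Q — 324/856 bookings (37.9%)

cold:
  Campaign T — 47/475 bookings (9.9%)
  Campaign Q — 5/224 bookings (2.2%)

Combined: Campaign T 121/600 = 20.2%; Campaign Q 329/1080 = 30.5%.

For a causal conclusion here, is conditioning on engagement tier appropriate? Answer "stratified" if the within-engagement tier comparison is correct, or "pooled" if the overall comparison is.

Campaign T is higher inside every engagement tier stratum but Campaign Q is higher in aggregate. Whether to stratify depends on how engagement tier relates to the campaign.
Stratifying would compare campaigns among leads the campaigns themselves sorted into engagement tier groups — a form of selection on an intermediate. The unconditioned pooled rates give the total causal effect.
Pooled: Campaign T 20.2% vs Campaign Q 30.5%; Campaign Q is higher overall.

pooled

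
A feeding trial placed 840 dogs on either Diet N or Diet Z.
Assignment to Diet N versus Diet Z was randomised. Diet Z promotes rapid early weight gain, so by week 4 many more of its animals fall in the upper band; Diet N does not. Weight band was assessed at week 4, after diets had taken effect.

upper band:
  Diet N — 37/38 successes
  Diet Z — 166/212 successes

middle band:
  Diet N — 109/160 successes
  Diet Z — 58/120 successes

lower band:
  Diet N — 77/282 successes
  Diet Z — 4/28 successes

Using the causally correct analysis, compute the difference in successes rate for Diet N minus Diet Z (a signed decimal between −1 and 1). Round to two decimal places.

Stratifying would compare diets among dogs the diets themselves sorted into week-4 weight band groups — a form of selection on an intermediate. The unconditioned pooled rates give the total causal effect.
The causal difference is the pooled difference: 0.465 − 0.633 = -0.169.

-0.17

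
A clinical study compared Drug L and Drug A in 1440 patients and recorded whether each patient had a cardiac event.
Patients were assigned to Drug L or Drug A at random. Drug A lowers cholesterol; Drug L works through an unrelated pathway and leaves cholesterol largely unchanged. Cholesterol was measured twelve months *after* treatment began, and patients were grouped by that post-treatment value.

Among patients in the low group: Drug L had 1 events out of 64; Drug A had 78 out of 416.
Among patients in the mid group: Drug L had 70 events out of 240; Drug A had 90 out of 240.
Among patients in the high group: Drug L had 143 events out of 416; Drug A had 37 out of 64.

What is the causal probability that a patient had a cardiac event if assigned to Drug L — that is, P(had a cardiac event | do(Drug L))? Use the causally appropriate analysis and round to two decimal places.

0.30

Drug L is lower inside every cholesterol stratum but Drug A is lower in aggregate. Whether to stratify depends on how cholesterol relates to the drug.
Cholesterol is recorded after the drug and is itself shifted by it — it sits on the causal path from drug to outcome. Conditioning on a mediator would strip out part of the effect we want; the pooled comparison gives the total causal effect.
So P(outcome | do(Drug L)) is just the pooled rate for Drug L: 214/720 = 0.297.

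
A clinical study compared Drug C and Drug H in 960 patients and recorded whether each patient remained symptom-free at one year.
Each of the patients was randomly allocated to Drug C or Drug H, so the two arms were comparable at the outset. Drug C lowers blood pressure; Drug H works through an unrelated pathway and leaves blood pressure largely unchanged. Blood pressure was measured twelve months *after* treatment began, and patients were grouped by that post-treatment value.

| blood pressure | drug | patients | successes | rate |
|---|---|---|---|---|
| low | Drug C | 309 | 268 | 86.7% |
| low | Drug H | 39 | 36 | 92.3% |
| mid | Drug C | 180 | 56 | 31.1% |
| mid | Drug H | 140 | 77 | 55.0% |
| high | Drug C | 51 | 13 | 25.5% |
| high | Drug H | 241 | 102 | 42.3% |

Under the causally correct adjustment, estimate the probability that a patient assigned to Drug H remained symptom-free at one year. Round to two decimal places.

0.51

The stratified and pooled comparisons disagree (Drug H wins within each blood pressure; Drug C wins overall), so the answer turns on the causal role of blood pressure.
Stratifying would compare drugs among patients the drugs themselves sorted into blood pressure groups — a form of selection on an intermediate. The unconditioned pooled rates give the total causal effect.
So P(outcome | do(Drug H)) is just the pooled rate for Drug H: 215/420 = 0.512.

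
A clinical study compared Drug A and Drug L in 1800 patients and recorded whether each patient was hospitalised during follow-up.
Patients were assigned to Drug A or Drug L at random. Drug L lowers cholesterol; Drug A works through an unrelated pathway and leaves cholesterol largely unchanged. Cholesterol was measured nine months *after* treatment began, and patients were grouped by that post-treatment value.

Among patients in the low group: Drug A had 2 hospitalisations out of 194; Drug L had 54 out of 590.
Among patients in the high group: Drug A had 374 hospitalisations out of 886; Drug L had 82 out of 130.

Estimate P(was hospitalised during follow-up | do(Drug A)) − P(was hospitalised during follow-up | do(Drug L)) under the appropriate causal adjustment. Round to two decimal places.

Cholesterol is downstream of the drug. One should not condition on a consequence of treatment, so the overall rates are the right comparison.
The causal difference is the pooled difference: 0.348 − 0.189 = +0.159.

+0.16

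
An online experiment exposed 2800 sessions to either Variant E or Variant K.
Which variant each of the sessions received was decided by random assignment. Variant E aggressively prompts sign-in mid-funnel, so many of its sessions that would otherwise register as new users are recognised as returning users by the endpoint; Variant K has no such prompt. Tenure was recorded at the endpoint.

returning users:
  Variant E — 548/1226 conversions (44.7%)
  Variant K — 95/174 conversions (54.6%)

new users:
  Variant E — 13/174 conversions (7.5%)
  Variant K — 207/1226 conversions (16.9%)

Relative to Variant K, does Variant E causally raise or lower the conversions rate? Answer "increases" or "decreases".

increases

The user tenure-specific comparison favours Variant K throughout, but the pooled figures favour Variant E. The question is whether to condition on user tenure.
Stratifying would compare variants among sessions the variants themselves sorted into user tenure groups — a form of selection on an intermediate. The unconditioned pooled rates give the total causal effect.
Pooled: Variant E 40.1% vs Variant K 21.6%; Variant E is higher overall.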